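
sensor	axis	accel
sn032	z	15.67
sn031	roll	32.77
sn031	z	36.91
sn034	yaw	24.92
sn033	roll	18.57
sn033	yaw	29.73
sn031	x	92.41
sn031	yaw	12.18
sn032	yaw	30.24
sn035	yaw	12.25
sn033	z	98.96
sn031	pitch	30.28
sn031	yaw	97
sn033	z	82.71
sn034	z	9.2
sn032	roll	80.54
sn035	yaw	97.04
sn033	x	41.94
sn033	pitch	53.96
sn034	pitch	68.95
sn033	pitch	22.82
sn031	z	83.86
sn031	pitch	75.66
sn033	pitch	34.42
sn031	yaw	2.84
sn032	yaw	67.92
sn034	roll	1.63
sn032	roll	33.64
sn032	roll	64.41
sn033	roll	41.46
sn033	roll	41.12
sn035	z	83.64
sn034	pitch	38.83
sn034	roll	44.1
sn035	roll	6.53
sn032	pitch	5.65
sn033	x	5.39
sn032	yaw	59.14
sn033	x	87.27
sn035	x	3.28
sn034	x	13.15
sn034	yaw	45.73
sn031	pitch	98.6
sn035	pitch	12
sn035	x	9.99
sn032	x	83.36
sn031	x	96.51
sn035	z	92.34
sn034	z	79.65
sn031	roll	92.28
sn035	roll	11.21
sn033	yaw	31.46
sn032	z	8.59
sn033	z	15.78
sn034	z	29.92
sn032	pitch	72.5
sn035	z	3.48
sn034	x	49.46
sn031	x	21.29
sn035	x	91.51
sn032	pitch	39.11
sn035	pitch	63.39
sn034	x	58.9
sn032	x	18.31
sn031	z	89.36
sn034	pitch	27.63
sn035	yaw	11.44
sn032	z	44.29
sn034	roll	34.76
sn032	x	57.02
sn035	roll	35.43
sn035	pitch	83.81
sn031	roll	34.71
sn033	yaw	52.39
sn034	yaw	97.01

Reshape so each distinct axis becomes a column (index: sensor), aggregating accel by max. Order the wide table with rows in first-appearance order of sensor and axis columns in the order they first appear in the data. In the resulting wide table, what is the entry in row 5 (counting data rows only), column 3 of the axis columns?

With rows in first-appearance order of sensor, row 5 is sensor=sn035. axis columns in first-appearance order: z, roll, yaw, x, pitch; column 3 is yaw.
Long rows with sensor=sn035, axis=yaw: max(12.25, 97.04, 11.44) = 97.04.

97.04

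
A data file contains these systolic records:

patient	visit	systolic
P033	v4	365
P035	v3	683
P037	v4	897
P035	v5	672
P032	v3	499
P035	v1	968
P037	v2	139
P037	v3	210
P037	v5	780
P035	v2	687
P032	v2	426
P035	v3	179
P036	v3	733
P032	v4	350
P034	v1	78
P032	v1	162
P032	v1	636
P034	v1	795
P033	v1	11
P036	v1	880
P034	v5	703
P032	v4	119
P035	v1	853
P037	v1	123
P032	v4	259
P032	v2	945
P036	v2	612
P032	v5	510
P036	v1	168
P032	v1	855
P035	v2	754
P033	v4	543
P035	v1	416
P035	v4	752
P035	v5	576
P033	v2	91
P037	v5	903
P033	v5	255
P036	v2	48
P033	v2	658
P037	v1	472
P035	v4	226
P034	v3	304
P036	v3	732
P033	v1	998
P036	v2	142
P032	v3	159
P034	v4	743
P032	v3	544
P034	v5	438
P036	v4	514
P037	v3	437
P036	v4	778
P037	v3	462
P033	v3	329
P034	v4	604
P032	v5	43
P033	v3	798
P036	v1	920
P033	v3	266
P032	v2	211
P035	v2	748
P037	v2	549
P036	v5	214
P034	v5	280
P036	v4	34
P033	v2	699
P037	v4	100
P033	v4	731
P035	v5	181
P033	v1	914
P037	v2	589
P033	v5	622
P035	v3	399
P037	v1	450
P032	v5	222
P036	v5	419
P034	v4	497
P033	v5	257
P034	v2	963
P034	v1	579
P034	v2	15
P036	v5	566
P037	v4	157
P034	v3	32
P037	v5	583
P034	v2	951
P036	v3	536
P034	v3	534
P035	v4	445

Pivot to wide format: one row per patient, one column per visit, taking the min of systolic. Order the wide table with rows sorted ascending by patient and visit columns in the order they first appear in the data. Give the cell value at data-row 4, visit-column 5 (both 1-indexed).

687

With rows sorted ascending by patient, row 4 is patient=P035. visit columns in first-appearance order: v4, v3, v5, v1, v2; column 5 is v2.
Long rows with patient=P035, visit=v2: min(687, 754, 748) = 687.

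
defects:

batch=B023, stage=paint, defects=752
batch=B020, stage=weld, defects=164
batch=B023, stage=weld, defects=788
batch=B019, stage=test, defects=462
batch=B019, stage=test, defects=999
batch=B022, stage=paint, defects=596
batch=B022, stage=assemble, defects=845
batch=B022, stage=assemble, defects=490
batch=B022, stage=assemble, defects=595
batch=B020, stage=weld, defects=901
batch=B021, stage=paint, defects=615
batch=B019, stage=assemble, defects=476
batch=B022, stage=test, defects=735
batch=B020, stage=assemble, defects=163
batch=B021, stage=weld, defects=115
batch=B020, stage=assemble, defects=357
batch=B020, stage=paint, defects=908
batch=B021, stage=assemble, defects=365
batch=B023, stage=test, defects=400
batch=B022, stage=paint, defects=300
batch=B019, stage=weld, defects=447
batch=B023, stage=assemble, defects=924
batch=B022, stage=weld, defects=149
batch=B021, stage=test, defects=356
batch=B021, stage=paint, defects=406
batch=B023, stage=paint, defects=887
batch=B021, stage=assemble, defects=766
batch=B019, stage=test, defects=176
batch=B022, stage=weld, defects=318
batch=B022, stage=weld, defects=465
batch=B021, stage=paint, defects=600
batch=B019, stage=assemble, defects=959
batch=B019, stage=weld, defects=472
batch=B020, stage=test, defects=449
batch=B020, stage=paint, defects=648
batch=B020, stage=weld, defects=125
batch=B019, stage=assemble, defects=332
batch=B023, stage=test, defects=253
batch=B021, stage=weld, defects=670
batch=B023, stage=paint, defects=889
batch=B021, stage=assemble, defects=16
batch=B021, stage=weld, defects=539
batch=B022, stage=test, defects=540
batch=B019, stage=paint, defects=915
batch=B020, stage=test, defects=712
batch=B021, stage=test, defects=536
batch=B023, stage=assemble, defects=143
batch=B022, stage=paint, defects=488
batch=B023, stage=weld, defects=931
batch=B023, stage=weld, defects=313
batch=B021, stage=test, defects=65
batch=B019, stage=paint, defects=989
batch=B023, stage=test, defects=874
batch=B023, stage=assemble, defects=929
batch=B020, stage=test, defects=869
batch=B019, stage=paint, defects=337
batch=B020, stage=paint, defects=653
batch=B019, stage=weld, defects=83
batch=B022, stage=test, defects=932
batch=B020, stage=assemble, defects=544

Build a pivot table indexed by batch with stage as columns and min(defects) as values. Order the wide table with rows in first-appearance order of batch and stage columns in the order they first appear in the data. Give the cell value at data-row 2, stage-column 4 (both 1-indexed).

163

With rows in first-appearance order of batch, row 2 is batch=B020. stage columns in first-appearance order: paint, weld, test, assemble; column 4 is assemble.
Long rows with batch=B020, stage=assemble: min(163, 357, 544) = 163.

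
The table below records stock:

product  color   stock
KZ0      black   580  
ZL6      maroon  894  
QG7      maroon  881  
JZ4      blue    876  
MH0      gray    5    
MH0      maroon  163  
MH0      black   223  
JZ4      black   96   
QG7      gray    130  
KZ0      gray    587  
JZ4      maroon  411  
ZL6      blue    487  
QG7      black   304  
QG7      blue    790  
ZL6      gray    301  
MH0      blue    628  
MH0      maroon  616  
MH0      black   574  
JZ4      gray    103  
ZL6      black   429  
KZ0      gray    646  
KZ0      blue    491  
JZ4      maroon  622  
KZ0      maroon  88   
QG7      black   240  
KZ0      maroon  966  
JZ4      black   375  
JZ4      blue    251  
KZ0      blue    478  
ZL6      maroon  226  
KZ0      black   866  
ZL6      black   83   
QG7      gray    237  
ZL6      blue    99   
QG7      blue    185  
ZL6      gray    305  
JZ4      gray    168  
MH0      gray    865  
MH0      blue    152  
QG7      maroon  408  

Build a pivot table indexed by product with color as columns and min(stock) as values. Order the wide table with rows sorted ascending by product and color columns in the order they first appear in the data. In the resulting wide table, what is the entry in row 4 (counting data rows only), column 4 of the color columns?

With rows sorted ascending by product, row 4 is product=QG7. color columns in first-appearance order: black, maroon, blue, gray; column 4 is gray.
Long rows with product=QG7, color=gray: min(130, 237) = 130.

130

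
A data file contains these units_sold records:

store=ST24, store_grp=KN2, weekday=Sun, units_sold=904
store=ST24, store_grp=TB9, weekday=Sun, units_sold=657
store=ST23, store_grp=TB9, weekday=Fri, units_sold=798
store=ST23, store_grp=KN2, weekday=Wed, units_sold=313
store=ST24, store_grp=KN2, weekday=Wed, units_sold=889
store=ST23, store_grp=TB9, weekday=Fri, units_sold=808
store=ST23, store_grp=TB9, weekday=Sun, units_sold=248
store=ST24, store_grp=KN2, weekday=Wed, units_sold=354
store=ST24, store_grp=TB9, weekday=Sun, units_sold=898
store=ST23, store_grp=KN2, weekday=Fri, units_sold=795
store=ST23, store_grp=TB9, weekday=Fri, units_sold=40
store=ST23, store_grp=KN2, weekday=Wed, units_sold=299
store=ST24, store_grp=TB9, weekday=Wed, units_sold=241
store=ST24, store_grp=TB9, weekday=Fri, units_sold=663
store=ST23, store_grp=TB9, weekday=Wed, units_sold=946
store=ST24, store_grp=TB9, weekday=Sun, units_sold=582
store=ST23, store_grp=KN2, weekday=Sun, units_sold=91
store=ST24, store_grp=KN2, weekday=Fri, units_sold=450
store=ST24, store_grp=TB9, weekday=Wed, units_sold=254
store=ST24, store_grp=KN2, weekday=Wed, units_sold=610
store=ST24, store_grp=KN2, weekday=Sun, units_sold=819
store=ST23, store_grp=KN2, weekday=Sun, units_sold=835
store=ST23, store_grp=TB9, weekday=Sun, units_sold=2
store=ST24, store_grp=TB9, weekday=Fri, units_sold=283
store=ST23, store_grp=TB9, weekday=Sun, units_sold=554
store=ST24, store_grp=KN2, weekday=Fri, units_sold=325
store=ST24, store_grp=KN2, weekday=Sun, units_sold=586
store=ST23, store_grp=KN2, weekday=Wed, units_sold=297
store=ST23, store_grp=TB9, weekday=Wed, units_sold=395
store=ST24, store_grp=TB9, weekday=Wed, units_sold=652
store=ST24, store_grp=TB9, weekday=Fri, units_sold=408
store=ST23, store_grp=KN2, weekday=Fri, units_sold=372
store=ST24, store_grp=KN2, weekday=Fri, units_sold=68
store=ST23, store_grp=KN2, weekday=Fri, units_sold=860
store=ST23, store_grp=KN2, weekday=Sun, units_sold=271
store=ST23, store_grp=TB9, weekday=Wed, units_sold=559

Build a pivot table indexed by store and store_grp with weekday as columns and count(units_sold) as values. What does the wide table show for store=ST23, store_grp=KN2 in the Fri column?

Rows with store=ST23, store_grp=KN2 and weekday=Fri: units_sold values are 795, 372, 860.
3 rows match — count = 3.

3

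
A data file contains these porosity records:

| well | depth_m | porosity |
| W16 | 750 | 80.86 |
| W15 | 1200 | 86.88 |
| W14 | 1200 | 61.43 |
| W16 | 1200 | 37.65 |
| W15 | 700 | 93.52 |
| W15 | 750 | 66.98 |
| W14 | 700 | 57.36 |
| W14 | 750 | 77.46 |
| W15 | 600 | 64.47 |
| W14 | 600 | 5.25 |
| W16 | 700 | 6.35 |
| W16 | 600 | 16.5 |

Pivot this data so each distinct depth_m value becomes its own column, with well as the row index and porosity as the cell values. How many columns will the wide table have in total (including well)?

1 column for well plus 4 distinct depth_m values → 5 columns.

5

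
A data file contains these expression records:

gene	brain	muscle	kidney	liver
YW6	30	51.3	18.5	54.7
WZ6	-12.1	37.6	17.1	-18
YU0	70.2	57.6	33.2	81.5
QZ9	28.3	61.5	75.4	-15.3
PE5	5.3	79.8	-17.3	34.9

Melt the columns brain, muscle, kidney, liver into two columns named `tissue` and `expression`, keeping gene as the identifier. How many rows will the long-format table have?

5 gene values × 4 melted columns = 20 rows.

20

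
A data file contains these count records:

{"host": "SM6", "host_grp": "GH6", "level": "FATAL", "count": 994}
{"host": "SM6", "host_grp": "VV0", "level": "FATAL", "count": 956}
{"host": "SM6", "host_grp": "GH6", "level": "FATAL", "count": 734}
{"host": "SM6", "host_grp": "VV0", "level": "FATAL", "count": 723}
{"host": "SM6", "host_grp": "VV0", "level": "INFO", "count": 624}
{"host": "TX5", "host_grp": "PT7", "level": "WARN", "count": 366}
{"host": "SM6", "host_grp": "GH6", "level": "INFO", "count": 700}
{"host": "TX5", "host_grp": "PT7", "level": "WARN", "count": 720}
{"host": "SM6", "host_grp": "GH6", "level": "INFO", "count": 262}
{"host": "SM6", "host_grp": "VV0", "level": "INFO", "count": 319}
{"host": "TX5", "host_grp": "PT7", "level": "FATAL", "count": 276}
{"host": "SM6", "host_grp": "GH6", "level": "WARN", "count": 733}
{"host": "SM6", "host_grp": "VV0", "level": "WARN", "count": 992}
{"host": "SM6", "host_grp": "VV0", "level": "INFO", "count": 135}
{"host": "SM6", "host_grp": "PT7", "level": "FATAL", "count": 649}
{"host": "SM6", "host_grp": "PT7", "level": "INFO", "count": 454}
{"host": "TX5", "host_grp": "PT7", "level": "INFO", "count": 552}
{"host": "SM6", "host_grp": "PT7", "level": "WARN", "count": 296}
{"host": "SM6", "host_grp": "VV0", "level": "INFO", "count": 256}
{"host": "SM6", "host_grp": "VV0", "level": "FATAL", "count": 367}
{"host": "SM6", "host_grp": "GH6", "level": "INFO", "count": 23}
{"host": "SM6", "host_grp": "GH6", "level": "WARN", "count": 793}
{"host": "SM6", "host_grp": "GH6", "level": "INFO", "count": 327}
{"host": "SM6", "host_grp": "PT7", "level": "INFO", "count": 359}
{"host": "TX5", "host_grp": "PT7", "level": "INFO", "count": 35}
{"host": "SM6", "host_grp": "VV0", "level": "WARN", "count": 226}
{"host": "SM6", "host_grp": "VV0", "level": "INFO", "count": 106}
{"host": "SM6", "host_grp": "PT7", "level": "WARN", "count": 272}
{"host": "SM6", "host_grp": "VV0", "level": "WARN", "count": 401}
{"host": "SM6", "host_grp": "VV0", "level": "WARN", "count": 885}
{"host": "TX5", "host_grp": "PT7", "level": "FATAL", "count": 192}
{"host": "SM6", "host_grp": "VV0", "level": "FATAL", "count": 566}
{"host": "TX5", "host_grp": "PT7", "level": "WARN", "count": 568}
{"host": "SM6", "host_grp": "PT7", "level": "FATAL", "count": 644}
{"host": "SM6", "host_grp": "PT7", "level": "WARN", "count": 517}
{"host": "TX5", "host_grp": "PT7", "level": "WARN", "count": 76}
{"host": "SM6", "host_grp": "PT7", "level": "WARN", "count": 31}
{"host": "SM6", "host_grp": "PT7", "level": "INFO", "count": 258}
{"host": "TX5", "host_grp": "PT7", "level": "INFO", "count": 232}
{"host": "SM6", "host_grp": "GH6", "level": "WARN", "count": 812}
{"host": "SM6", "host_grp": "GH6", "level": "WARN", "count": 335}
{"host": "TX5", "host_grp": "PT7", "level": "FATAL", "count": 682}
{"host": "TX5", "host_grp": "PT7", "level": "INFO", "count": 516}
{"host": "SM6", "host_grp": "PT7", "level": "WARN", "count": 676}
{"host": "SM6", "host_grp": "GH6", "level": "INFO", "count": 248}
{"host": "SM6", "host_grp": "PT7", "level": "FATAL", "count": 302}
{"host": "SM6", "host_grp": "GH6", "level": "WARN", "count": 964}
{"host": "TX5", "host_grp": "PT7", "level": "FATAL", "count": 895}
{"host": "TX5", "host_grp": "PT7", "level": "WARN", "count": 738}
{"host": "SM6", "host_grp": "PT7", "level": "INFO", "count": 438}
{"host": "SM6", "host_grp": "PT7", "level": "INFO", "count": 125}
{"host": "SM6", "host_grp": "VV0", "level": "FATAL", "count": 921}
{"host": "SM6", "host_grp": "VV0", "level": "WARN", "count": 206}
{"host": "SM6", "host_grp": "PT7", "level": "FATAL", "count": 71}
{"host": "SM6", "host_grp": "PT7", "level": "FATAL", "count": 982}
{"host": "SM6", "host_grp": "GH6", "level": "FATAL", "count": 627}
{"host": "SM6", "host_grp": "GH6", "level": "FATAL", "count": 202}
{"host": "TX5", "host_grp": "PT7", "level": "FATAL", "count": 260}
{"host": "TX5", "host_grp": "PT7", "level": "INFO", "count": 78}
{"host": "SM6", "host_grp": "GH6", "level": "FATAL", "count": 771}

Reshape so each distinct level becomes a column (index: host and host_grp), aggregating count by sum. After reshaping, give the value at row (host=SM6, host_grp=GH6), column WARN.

Rows with host=SM6, host_grp=GH6 and level=WARN: count values are 733, 793, 812, 335, 964.
733 + 793 + 812 + 335 + 964 = 3637.

3637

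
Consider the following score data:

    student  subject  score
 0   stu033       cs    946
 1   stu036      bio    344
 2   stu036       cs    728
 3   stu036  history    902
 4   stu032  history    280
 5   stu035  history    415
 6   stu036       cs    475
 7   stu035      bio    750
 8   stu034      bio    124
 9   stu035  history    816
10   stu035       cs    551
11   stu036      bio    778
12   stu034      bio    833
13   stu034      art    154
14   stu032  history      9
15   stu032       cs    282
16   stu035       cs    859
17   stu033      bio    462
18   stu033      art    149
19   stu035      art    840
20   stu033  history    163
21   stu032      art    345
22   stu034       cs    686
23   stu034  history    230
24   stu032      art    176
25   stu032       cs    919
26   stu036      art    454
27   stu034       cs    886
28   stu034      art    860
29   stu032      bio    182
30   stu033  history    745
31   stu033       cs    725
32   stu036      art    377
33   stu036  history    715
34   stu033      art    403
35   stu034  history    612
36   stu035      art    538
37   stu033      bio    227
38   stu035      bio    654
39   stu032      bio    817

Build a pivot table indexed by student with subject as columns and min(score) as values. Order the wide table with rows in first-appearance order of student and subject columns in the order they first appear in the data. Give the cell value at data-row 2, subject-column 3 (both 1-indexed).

715

With rows in first-appearance order of student, row 2 is student=stu036. subject columns in first-appearance order: cs, bio, history, art; column 3 is history.
Long rows with student=stu036, subject=history: min(902, 715) = 715.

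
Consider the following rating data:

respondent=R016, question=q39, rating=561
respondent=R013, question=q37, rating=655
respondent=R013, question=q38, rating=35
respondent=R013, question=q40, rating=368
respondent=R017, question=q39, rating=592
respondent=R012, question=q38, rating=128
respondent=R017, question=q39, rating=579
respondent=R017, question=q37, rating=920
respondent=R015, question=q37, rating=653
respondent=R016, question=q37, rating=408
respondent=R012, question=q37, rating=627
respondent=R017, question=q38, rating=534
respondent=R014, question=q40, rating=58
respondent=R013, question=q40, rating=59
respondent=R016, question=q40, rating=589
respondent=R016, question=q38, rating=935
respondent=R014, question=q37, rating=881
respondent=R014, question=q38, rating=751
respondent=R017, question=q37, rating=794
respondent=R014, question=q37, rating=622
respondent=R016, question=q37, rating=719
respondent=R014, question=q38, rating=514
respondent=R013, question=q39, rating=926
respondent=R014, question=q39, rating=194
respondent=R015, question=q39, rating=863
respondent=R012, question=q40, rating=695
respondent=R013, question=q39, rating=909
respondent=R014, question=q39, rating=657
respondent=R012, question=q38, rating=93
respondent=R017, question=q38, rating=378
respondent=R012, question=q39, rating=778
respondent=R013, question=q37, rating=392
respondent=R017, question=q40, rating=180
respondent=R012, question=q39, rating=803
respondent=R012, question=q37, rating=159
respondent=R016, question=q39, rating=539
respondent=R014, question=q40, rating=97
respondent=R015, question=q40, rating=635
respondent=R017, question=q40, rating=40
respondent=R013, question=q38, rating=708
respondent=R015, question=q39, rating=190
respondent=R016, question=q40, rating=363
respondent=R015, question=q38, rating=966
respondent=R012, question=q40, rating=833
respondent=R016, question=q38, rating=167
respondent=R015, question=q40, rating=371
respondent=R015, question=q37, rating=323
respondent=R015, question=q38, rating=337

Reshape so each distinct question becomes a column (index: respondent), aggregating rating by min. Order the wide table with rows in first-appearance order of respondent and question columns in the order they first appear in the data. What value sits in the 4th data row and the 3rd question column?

93

With rows in first-appearance order of respondent, row 4 is respondent=R012. question columns in first-appearance order: q39, q37, q38, q40; column 3 is q38.
Long rows with respondent=R012, question=q38: min(128, 93) = 93.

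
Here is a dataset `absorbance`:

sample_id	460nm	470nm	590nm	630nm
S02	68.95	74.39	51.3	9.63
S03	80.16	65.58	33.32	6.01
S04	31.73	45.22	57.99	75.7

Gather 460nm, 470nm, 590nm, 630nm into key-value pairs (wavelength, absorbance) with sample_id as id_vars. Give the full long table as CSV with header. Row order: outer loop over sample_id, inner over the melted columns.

sample_id,wavelength,absorbance
S02,460nm,68.95
S02,470nm,74.39
S02,590nm,51.3
S02,630nm,9.63
S03,460nm,80.16
S03,470nm,65.58
S03,590nm,33.32
S03,630nm,6.01
S04,460nm,31.73
S04,470nm,45.22
S04,590nm,57.99
S04,630nm,75.7

Each (sample_id, column) pair becomes one row: 3 × 4 = 12 rows.
For example, (S02, 460nm) → absorbance=68.95.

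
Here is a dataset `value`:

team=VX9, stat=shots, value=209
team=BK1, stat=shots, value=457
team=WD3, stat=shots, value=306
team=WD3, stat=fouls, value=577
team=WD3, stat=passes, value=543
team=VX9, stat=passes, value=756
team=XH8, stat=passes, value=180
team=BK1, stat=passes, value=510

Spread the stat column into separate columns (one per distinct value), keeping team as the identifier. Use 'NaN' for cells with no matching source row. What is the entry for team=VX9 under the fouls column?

NaN

No long-format row has team=VX9 and stat=fouls, so the cell is NaN.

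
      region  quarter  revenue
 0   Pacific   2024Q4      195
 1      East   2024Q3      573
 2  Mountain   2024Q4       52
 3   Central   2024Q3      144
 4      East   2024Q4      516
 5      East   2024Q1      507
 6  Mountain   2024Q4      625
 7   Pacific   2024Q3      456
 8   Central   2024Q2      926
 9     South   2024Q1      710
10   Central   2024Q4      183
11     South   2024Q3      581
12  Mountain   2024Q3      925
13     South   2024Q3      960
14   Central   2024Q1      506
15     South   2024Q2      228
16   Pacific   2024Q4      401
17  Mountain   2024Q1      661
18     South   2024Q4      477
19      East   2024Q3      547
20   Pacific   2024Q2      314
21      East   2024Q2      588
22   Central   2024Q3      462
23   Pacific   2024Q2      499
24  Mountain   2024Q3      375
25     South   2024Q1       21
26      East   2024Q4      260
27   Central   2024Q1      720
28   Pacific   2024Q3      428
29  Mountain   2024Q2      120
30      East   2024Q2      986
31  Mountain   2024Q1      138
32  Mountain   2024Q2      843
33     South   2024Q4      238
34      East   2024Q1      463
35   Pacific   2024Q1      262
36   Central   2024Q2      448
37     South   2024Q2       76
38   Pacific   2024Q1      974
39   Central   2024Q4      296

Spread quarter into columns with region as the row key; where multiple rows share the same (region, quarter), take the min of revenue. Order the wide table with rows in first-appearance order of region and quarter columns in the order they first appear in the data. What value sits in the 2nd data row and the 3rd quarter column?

463

With rows in first-appearance order of region, row 2 is region=East. quarter columns in first-appearance order: 2024Q4, 2024Q3, 2024Q1, 2024Q2; column 3 is 2024Q1.
Long rows with region=East, quarter=2024Q1: min(507, 463) = 463.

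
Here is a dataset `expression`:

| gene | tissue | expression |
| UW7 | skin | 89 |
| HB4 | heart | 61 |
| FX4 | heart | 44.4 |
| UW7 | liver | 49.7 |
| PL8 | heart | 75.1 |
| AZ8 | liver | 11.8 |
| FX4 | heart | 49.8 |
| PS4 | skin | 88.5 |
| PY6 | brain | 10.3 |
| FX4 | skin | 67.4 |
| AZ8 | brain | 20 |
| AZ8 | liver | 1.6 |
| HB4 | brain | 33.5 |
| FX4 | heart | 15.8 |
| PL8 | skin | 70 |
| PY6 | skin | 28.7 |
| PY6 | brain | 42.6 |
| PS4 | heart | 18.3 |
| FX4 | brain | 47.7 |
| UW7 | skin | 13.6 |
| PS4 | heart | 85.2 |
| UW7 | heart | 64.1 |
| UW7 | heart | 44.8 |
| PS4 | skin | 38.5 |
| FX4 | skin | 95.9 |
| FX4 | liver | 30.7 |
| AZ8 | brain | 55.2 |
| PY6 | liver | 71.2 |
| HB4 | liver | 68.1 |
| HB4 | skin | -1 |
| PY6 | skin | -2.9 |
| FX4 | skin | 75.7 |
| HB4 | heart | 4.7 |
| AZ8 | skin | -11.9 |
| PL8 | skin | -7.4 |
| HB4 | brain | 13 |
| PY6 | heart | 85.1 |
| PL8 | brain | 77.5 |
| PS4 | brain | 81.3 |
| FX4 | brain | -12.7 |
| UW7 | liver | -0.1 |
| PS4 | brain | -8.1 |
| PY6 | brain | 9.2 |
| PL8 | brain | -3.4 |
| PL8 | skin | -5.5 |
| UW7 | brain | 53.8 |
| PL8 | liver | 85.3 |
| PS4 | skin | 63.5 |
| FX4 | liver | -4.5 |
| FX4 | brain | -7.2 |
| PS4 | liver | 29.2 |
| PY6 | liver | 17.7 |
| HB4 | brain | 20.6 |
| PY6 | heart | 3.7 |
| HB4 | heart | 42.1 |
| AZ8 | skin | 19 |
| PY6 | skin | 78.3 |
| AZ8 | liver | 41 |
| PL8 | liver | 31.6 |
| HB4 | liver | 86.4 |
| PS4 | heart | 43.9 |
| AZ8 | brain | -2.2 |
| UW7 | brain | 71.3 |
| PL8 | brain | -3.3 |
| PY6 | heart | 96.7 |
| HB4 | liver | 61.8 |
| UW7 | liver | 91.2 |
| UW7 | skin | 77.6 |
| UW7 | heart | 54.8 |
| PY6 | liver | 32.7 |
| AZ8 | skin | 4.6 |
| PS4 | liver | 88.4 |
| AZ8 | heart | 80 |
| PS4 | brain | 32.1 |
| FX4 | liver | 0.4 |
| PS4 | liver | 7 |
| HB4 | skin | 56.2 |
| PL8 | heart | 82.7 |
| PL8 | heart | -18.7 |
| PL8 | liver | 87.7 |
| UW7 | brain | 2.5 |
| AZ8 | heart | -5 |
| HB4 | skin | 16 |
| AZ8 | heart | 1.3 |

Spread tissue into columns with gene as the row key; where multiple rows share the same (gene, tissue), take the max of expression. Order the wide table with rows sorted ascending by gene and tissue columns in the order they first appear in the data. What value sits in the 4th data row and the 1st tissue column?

70

With rows sorted ascending by gene, row 4 is gene=PL8. tissue columns in first-appearance order: skin, heart, liver, brain; column 1 is skin.
Long rows with gene=PL8, tissue=skin: max(70, -7.4, -5.5) = 70.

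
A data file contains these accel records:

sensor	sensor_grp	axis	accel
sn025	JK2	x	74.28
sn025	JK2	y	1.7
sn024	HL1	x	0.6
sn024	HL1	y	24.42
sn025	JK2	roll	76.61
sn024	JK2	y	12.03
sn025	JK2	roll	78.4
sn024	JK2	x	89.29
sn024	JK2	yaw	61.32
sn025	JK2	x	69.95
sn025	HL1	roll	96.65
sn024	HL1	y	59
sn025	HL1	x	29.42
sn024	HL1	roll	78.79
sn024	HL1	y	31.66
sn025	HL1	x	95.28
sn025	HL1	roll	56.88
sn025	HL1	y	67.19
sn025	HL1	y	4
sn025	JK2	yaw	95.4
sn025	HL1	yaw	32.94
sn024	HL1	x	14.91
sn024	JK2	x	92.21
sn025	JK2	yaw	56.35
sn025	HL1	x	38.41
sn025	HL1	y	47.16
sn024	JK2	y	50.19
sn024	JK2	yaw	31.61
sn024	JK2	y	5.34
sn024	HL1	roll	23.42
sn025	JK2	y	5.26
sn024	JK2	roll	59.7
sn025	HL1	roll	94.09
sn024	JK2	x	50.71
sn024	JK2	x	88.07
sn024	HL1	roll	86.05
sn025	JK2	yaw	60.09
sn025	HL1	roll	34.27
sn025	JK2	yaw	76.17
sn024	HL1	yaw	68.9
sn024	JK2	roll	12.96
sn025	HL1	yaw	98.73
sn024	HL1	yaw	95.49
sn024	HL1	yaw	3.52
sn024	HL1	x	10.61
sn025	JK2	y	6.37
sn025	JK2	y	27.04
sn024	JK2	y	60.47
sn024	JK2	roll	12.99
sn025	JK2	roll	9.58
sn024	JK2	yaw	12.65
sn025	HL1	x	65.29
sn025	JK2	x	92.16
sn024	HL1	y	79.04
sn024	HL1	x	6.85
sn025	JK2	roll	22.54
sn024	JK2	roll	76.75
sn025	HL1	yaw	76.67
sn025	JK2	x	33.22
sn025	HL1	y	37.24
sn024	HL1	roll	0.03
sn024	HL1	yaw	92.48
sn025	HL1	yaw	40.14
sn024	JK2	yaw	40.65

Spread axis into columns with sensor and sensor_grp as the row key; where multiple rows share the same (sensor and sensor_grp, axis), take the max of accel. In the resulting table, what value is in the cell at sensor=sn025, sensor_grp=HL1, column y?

Rows with sensor=sn025, sensor_grp=HL1 and axis=y: accel values are 67.19, 4, 47.16, 37.24.
max(67.19, 4, 47.16, 37.24) = 67.19.

67.19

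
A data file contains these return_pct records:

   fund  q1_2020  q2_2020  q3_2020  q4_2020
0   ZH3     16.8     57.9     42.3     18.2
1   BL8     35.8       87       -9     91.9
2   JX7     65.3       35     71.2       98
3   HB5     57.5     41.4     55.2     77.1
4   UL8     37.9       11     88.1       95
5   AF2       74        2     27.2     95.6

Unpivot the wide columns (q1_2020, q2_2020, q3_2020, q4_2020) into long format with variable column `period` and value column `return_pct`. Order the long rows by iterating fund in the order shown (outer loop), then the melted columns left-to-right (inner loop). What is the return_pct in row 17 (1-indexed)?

37.9

24 rows total (6 × 4). Row 17: index ⌊(17-1)/4⌋ = 4 into fund → UL8; (17-1) mod 4 = 0 into the melted columns → q1_2020.
So row 17 is (UL8, q1_2020, 37.9); return_pct = 37.9.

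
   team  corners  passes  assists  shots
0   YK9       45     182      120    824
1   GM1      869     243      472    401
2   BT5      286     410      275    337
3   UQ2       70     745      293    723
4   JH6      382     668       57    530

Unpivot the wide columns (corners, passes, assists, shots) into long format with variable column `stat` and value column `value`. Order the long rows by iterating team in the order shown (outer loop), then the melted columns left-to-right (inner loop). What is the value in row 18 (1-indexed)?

20 rows total (5 × 4). Row 18: index ⌊(18-1)/4⌋ = 4 into team → JH6; (18-1) mod 4 = 1 into the melted columns → passes.
So row 18 is (JH6, passes, 668); value = 668.

668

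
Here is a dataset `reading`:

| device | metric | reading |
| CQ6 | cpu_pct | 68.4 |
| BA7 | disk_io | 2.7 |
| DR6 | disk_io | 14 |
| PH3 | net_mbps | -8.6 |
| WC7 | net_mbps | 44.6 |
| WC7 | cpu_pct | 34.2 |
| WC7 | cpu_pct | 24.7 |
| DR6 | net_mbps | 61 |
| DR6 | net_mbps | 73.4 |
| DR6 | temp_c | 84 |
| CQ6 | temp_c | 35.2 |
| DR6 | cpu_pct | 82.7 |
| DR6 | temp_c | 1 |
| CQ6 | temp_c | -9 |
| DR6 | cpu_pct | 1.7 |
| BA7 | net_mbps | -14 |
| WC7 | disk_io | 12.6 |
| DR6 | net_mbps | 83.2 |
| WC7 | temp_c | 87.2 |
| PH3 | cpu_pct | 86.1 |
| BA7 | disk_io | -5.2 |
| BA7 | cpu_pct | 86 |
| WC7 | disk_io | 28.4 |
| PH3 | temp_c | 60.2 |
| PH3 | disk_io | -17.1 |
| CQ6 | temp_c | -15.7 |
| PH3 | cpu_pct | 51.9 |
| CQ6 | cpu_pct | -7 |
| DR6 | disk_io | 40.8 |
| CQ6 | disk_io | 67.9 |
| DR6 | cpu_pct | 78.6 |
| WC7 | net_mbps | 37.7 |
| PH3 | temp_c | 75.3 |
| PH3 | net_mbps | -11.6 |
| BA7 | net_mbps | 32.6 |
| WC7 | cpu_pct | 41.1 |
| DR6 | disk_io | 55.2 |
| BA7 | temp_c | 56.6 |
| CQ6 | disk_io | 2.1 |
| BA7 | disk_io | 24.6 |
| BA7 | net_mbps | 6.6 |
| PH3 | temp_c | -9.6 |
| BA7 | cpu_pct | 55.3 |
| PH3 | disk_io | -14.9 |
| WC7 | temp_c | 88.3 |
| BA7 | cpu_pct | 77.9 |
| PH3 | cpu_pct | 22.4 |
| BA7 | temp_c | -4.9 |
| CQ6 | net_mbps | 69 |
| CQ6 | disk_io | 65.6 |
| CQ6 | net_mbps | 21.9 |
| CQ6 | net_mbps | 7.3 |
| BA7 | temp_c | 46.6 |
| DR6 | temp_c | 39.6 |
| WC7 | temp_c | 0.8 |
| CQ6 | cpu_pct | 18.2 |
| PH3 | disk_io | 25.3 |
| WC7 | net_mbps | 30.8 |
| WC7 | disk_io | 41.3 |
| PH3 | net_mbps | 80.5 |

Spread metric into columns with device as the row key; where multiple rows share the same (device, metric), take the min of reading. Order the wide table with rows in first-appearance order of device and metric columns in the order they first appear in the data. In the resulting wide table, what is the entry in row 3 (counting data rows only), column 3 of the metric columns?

With rows in first-appearance order of device, row 3 is device=DR6. metric columns in first-appearance order: cpu_pct, disk_io, net_mbps, temp_c; column 3 is net_mbps.
Long rows with device=DR6, metric=net_mbps: min(61, 73.4, 83.2) = 61.

61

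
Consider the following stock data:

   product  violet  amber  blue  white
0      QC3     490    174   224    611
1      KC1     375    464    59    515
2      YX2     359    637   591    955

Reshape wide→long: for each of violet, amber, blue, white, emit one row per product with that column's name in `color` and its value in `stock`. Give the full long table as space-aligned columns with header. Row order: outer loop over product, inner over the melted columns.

product  color   stock
QC3      violet  490  
QC3      amber   174  
QC3      blue    224  
QC3      white   611  
KC1      violet  375  
KC1      amber   464  
KC1      blue    59   
KC1      white   515  
YX2      violet  359  
YX2      amber   637  
YX2      blue    591  
YX2      white   955  

Each (product, column) pair becomes one row: 3 × 4 = 12 rows.
For example, (QC3, violet) → stock=490.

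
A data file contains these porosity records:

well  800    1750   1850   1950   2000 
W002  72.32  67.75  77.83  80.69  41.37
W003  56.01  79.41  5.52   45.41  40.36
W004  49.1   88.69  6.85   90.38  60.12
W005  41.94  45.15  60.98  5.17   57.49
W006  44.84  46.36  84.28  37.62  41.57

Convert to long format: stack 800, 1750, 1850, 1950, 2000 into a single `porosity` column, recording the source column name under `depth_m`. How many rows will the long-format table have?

5 well values × 5 melted columns = 25 rows.

25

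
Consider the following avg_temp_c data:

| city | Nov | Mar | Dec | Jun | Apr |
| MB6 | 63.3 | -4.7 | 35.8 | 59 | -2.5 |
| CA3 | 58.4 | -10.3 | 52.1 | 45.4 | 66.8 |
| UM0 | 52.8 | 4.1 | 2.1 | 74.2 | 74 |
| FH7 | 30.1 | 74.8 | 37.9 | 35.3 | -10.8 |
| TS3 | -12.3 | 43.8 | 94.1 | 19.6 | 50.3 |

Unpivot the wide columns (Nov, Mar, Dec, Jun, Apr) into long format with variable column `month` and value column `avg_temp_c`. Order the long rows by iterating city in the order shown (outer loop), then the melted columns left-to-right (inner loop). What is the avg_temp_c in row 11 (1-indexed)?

52.8

25 rows total (5 × 5). Row 11: index ⌊(11-1)/5⌋ = 2 into city → UM0; (11-1) mod 5 = 0 into the melted columns → Nov.
So row 11 is (UM0, Nov, 52.8); avg_temp_c = 52.8.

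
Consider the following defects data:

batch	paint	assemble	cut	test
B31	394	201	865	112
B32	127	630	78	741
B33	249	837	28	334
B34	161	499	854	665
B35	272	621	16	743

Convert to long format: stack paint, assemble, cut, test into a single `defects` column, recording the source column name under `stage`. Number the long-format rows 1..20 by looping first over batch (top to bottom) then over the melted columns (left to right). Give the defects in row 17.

20 rows total (5 × 4). Row 17: index ⌊(17-1)/4⌋ = 4 into batch → B35; (17-1) mod 4 = 0 into the melted columns → paint.
So row 17 is (B35, paint, 272); defects = 272.

272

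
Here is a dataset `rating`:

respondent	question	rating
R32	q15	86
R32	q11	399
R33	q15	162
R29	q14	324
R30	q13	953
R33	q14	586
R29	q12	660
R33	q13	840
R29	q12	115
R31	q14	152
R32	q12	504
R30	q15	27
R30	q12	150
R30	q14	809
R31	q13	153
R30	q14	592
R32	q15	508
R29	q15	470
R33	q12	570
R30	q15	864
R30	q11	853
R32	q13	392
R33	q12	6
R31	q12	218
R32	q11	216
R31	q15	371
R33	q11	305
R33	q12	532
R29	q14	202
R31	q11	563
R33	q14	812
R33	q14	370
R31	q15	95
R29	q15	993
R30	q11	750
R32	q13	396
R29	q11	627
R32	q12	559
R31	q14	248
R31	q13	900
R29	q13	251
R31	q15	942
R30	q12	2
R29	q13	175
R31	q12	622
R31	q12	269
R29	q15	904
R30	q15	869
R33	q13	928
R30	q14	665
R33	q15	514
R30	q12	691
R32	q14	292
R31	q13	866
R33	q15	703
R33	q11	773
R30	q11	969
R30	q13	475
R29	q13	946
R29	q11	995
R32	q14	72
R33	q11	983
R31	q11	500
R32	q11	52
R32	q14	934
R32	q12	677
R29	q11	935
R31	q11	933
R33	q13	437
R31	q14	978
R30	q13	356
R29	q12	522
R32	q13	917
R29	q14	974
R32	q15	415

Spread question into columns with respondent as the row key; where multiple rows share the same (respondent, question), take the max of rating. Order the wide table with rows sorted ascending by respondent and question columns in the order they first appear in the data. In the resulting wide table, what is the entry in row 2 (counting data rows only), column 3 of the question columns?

809

With rows sorted ascending by respondent, row 2 is respondent=R30. question columns in first-appearance order: q15, q11, q14, q13, q12; column 3 is q14.
Long rows with respondent=R30, question=q14: max(809, 592, 665) = 809.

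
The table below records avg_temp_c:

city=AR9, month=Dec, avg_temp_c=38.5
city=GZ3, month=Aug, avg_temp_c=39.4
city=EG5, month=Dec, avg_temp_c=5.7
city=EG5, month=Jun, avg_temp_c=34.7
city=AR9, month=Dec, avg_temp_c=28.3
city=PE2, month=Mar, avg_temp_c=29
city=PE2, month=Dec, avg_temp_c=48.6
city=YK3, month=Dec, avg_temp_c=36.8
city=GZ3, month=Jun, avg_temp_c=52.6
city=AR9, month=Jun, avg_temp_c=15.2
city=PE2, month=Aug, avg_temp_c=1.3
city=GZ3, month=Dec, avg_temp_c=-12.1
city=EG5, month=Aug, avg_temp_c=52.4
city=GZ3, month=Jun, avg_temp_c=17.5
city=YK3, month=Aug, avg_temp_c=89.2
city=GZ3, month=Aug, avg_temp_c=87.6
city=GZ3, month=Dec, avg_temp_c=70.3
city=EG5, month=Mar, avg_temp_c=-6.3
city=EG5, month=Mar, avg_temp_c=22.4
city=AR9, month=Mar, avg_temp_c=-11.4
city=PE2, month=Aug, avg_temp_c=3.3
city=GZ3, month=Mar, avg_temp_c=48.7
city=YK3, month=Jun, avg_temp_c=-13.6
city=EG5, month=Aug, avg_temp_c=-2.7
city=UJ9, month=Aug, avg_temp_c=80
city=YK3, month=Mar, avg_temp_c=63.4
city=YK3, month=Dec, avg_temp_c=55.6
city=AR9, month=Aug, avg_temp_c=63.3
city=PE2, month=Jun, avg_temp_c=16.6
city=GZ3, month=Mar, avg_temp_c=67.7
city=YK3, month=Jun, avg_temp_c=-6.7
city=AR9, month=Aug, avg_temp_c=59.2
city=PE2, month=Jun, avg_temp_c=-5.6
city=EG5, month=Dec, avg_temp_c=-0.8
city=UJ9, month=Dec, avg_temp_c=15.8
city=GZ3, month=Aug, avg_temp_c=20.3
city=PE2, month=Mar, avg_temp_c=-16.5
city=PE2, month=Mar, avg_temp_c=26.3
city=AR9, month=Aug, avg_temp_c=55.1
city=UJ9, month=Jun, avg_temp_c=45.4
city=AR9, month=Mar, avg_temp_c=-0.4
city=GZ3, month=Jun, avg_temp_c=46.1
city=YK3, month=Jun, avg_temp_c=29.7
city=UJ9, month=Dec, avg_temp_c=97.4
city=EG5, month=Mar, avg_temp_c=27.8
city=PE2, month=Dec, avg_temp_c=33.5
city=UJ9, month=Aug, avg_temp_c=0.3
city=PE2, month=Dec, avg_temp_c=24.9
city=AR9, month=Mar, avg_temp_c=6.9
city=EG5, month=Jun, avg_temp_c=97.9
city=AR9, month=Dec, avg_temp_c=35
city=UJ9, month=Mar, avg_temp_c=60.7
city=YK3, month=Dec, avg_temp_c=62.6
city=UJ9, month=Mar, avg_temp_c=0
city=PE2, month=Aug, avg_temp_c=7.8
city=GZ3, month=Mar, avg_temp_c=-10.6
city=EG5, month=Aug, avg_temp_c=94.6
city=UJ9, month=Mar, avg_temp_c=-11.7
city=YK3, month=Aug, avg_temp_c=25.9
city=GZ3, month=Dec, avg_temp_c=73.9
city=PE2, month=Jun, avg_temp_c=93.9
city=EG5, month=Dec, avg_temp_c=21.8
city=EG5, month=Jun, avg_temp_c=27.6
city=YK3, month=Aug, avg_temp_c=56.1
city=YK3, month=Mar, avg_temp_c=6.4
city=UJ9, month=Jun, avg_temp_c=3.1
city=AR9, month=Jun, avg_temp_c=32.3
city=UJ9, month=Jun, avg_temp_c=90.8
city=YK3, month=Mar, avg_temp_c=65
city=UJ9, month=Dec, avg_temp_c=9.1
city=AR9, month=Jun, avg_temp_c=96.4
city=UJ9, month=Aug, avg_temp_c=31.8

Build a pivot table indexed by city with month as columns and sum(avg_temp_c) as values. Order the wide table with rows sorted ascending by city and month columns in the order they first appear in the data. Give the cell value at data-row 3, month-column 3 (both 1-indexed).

With rows sorted ascending by city, row 3 is city=GZ3. month columns in first-appearance order: Dec, Aug, Jun, Mar; column 3 is Jun.
Long rows with city=GZ3, month=Jun: 52.6 + 17.5 + 46.1 = 116.2.

116.2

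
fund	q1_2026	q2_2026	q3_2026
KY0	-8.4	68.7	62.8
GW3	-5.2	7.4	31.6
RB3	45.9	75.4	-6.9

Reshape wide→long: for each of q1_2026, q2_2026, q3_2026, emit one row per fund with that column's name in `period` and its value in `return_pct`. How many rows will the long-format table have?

9

3 fund values × 3 melted columns = 9 rows.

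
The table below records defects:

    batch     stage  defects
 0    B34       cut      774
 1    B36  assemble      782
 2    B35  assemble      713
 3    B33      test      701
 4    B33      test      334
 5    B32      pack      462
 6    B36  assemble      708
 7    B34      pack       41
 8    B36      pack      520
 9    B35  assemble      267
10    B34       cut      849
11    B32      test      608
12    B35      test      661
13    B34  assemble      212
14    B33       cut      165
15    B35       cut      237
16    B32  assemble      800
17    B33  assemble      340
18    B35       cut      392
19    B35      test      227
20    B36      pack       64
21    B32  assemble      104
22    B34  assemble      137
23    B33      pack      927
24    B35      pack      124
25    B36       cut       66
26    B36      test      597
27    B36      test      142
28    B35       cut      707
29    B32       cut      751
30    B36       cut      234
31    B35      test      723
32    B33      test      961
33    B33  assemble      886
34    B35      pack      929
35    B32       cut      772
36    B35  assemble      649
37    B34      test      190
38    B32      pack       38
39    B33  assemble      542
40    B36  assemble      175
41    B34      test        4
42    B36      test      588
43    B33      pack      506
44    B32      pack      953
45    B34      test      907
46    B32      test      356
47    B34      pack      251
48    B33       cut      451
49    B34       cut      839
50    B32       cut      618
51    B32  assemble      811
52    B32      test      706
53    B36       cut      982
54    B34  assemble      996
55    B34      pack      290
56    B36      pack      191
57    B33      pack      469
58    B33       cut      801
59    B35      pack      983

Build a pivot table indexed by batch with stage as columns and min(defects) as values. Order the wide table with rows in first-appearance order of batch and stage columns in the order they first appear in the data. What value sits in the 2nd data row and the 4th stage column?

With rows in first-appearance order of batch, row 2 is batch=B36. stage columns in first-appearance order: cut, assemble, test, pack; column 4 is pack.
Long rows with batch=B36, stage=pack: min(520, 64, 191) = 64.

64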